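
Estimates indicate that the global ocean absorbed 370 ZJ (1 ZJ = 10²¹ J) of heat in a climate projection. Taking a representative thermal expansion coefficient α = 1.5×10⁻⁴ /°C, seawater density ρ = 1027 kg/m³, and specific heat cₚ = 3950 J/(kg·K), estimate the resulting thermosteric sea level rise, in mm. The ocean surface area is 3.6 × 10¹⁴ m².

about 38.0 mm

Per unit area: Q = 370×10²¹ / (3.6×10¹⁴) ≈ 1.028×10⁹ J/m²
Δh = αQ/(ρcₚ) = 1.5×10⁻⁴ × 1.028×10⁹ / (1027 × 3950) ≈ 0.038012 m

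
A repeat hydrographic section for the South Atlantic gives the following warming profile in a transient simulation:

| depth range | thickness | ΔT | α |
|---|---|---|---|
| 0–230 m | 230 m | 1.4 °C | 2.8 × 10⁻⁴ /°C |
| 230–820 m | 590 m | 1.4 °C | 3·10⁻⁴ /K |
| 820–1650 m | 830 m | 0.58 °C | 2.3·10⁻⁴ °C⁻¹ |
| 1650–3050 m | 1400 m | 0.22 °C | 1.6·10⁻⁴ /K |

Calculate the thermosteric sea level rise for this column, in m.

about 0.50 m

Layer 1: 2.8×10⁻⁴ × 230 × 1.4 = 0.09016 m
3×10⁻⁴ × 590 × 1.4 = 0.24780 m
830 × 2.3×10⁻⁴ × 0.58 = 0.110722 m
Layer 4: 1.6×10⁻⁴ × 0.22 × 1400 = 0.04928 m
Δh = 0.09016 + 0.24780 + 0.110722 + 0.04928 = 0.497962 m ≈ 0.50 m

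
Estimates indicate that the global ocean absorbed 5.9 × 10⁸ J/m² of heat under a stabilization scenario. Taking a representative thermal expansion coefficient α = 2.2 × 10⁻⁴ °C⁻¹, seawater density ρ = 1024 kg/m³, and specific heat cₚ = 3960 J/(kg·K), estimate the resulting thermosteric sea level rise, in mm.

Δh = αQ/(ρcₚ) = 2.2×10⁻⁴ × 5.9×10⁸ / (1024 × 3960) ≈ 0.03201 m

32.0 mm of thermosteric rise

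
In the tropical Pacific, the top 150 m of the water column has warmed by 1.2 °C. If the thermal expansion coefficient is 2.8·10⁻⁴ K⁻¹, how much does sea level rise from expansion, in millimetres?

Δh = αΔT·H = 2.8×10⁻⁴ × 1.2 × 150 = 0.05040 m

50 mm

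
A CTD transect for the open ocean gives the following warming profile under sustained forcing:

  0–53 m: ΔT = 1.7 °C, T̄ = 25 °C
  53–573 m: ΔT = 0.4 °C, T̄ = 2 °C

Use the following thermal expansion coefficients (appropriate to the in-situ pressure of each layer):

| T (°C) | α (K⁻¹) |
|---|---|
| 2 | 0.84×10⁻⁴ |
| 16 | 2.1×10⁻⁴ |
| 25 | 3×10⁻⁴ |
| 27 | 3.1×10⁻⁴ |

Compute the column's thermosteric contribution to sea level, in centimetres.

Δh ≈ 4.45 cm

Layer 1 at 25 °C → α = 3×10⁻⁴ K⁻¹
Layer 2 at 2 °C → α = 0.84×10⁻⁴ K⁻¹
53 × 1.7 × 3×10⁻⁴ = 0.02703 m
Layer 2: 0.4 × 520 × 0.84×10⁻⁴ = 0.017472 m
Δh = 0.02703 + 0.017472 = 0.044502 m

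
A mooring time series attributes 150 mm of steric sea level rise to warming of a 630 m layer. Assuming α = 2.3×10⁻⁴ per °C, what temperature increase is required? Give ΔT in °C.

about 1.04 °C

ΔT = Δh/(αH) = 0.15 / (2.3×10⁻⁴ × 630) ≈ 1.035 °C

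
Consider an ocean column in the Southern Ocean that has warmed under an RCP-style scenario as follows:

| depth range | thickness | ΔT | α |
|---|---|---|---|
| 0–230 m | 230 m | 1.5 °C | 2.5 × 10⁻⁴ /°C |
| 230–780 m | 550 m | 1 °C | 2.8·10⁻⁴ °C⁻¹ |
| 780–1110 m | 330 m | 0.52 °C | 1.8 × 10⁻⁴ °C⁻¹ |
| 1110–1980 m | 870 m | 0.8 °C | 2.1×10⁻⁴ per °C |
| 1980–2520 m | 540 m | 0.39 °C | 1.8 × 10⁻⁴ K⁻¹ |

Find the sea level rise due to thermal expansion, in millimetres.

230 × 1.5 × 2.5×10⁻⁴ = 0.08625 m
550 × 1 × 2.8×10⁻⁴ = 0.15400 m
Layer 3: 1.8×10⁻⁴ × 330 × 0.52 = 0.030888 m
1110–1980 m: 2.1×10⁻⁴ × 0.8 × 870 = 0.14616 m
540 × 0.39 × 1.8×10⁻⁴ = 0.037908 m
Δh = 0.08625 + 0.15400 + 0.030888 + 0.14616 + 0.037908 = 0.455206 m

455 mm of thermosteric rise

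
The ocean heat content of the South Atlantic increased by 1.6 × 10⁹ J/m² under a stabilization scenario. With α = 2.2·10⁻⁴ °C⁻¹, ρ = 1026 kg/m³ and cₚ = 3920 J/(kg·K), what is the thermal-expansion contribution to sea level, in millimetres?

87.5 mm

Δh = αQ/(ρcₚ) = 2.2×10⁻⁴ × 1.6×10⁹ / (1026 × 3920) ≈ 0.08752 m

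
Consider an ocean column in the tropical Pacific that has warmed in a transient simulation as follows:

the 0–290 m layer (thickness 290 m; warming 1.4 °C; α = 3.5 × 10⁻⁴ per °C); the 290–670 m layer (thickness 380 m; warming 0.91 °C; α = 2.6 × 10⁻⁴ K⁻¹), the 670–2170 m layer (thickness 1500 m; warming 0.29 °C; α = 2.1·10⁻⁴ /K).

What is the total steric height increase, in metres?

3.5×10⁻⁴ × 1.4 × 290 = 0.14210 m
Layer 2: 2.6×10⁻⁴ × 0.91 × 380 = 0.089908 m
0.29 × 2.1×10⁻⁴ × 1500 = 0.09135 m
Δh = 0.14210 + 0.089908 + 0.09135 = 0.323358 m

about 0.323 m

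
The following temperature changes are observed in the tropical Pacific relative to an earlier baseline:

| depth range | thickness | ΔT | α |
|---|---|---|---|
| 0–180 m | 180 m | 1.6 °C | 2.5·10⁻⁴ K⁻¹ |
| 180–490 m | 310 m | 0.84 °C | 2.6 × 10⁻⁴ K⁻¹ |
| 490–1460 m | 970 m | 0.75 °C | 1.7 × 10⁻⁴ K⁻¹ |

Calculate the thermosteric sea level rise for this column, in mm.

Δh ≈ 263 mm

1.6 × 180 × 2.5×10⁻⁴ = 0.07200 m
310 × 2.6×10⁻⁴ × 0.84 = 0.067704 m
490–1460 m: 970 × 1.7×10⁻⁴ × 0.75 = 0.123675 m
Δh = 0.07200 + 0.067704 + 0.123675 = 0.263379 m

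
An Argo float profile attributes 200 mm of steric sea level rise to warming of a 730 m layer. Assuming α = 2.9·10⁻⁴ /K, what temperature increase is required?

about 0.945 K

ΔT = Δh/(αH) = 0.2 / (2.9×10⁻⁴ × 730) ≈ 0.9447 K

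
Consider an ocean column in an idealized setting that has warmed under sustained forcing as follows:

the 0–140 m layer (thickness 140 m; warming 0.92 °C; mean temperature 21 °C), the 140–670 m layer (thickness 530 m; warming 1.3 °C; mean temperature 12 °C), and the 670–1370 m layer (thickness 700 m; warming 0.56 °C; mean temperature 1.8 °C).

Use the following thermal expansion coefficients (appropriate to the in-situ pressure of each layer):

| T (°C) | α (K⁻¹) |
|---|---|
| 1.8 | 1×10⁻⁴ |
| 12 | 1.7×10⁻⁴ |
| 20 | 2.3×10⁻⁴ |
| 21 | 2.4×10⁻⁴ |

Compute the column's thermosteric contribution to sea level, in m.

Δh ≈ 0.187 m

Layer 1 at 21 °C → α = 2.4×10⁻⁴ K⁻¹
Layer 2 at 12 °C → α = 1.7×10⁻⁴ K⁻¹
Layer 3 at 1.8 °C → α = 1×10⁻⁴ K⁻¹
0.92 × 2.4×10⁻⁴ × 140 = 0.030912 m
1.3 × 1.7×10⁻⁴ × 530 = 0.11713 m
Layer 3: 1×10⁻⁴ × 0.56 × 700 = 0.03920 m
Δh = 0.030912 + 0.11713 + 0.03920 = 0.187242 m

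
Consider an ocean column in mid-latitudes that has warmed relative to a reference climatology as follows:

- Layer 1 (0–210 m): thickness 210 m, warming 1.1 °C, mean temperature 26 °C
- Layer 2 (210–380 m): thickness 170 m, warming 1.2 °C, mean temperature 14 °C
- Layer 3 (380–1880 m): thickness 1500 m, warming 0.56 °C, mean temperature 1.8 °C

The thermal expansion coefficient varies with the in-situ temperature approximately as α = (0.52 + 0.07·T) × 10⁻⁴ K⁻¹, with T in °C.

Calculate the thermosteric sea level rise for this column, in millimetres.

Layer 1: α = (0.52 + 0.07×26)×10⁻⁴ = 2.34×10⁻⁴ K⁻¹
Layer 2: α = (0.52 + 0.07×14)×10⁻⁴ = 1.5×10⁻⁴ K⁻¹
Layer 3: α = (0.52 + 0.07×1.8)×10⁻⁴ = 0.646×10⁻⁴ K⁻¹
1.1 × 2.34×10⁻⁴ × 210 = 0.054054 m
1.5×10⁻⁴ × 1.2 × 170 = 0.03060 m
0.646×10⁻⁴ × 1500 × 0.56 = 0.054264 m
Δh = 0.054054 + 0.03060 + 0.054264 = 0.138918 m ≈ 139 mm

Δh ≈ 139 mm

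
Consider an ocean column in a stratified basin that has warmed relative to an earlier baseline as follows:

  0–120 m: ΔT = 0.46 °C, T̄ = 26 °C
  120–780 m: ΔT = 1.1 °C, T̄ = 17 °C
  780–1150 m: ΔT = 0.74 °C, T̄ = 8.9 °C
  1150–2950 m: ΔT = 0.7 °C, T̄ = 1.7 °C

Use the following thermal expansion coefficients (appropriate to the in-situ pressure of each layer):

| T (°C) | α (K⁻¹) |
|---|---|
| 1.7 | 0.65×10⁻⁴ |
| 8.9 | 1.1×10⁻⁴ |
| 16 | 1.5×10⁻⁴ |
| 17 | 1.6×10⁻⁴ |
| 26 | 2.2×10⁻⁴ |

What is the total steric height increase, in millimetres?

Layer 1 at 26 °C → α = 2.2×10⁻⁴ K⁻¹
Layer 2 at 17 °C → α = 1.6×10⁻⁴ K⁻¹
Layer 3 at 8.9 °C → α = 1.1×10⁻⁴ K⁻¹
Layer 4 at 1.7 °C → α = 0.65×10⁻⁴ K⁻¹
0–120 m: 2.2×10⁻⁴ × 0.46 × 120 = 0.012144 m
Layer 2: 1.6×10⁻⁴ × 1.1 × 660 = 0.11616 m
Layer 3: 0.74 × 1.1×10⁻⁴ × 370 = 0.030118 m
0.7 × 0.65×10⁻⁴ × 1800 = 0.08190 m
Δh = 0.012144 + 0.11616 + 0.030118 + 0.08190 = 0.240322 m

240 mm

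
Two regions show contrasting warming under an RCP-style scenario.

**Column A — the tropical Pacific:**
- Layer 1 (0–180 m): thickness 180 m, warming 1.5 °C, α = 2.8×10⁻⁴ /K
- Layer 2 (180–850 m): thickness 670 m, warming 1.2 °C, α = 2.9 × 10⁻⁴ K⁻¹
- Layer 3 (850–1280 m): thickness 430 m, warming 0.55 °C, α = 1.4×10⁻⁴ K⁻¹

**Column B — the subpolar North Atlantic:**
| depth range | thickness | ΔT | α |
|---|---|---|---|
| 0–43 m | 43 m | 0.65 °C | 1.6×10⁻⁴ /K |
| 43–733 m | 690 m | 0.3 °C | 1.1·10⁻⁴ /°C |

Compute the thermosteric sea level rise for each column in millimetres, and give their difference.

Δh_A ≈ 340 mm, Δh_B ≈ 27 mm; difference ≈ 310 mm

A 180 × 1.5 × 2.8×10⁻⁴ = 0.07560 m
A Layer 2: 2.9×10⁻⁴ × 670 × 1.2 = 0.23316 m
A 1.4×10⁻⁴ × 0.55 × 430 = 0.03311 m
A total: 0.34187 m
B 1.6×10⁻⁴ × 43 × 0.65 = 0.004472 m
B 43–733 m: 690 × 0.3 × 1.1×10⁻⁴ = 0.02277 m
B total: 0.027242 m
Difference: 0.34187 − 0.027242 = 0.314628 m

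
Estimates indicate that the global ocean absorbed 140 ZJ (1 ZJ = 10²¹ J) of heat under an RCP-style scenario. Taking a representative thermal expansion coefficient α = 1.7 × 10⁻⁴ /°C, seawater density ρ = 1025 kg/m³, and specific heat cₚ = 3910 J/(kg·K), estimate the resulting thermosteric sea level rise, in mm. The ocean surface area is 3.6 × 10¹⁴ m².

Δh ≈ 16.5 mm

Per unit area: Q = 140×10²¹ / (3.6×10¹⁴) ≈ 3.889×10⁸ J/m²
Δh = αQ/(ρcₚ) = 1.7×10⁻⁴ × 3.889×10⁸ / (1025 × 3910) ≈ 0.016496 m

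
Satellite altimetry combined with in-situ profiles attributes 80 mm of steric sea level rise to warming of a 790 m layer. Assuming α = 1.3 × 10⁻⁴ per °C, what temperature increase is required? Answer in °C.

ΔT = Δh/(αH) = 0.08 / (1.3×10⁻⁴ × 790) ≈ 0.7790 °C

0.779 °C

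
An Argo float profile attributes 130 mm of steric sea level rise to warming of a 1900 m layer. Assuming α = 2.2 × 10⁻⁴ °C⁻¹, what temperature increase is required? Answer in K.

about 0.31 K

ΔT = Δh/(αH) = 0.13 / (2.2×10⁻⁴ × 1900) ≈ 0.3110 K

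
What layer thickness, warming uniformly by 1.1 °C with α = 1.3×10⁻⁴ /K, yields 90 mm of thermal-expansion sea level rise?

H ≈ 630 m

H = Δh/(αΔT) = 0.09 / (1.3×10⁻⁴ × 1.1) ≈ 629.4 m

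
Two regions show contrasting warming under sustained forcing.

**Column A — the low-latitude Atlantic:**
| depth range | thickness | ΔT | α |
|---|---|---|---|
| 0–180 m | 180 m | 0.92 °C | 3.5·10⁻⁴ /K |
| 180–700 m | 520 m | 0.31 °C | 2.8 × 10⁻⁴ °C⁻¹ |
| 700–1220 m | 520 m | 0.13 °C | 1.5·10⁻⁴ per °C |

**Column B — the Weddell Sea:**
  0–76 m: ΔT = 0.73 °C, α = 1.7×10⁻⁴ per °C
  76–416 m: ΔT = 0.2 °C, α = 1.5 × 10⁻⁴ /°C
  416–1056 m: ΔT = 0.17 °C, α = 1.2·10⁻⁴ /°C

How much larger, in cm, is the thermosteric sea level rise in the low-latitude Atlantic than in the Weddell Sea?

A 180 × 0.92 × 3.5×10⁻⁴ = 0.05796 m
A Layer 2: 2.8×10⁻⁴ × 0.31 × 520 = 0.045136 m
A 700–1220 m: 0.13 × 520 × 1.5×10⁻⁴ = 0.01014 m
A total: 0.113236 m
B Layer 1: 0.73 × 76 × 1.7×10⁻⁴ = 0.0094316 m
B Layer 2: 1.5×10⁻⁴ × 340 × 0.2 = 0.01020 m
B Layer 3: 0.17 × 640 × 1.2×10⁻⁴ = 0.013056 m
B total: 0.0326876 m
Difference: 0.113236 − 0.0326876 = 0.0805484 m

Δh_A − Δh_B ≈ 8.05 cm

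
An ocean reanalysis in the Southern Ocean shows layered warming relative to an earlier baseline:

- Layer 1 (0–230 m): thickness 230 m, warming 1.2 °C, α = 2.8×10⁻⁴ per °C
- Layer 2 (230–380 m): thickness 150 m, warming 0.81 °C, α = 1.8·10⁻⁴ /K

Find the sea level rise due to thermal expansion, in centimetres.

Layer 1: 1.2 × 2.8×10⁻⁴ × 230 = 0.07728 m
230–380 m: 1.8×10⁻⁴ × 150 × 0.81 = 0.02187 m
Δh = 0.07728 + 0.02187 = 0.09915 m

Δh ≈ 9.92 cm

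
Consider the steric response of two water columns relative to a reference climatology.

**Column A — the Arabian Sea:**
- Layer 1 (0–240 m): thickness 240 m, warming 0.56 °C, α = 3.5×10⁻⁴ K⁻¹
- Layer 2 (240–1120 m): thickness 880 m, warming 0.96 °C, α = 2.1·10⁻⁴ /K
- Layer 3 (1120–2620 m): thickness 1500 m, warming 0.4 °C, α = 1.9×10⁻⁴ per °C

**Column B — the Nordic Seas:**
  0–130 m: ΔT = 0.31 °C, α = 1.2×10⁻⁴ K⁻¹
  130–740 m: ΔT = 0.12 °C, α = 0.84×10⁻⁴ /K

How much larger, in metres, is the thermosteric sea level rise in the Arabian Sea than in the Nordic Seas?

A 0–240 m: 0.56 × 3.5×10⁻⁴ × 240 = 0.04704 m
A 0.96 × 2.1×10⁻⁴ × 880 = 0.177408 m
A 1500 × 0.4 × 1.9×10⁻⁴ = 0.11400 m
A total: 0.338448 m
B 1.2×10⁻⁴ × 130 × 0.31 = 0.004836 m
B Layer 2: 610 × 0.84×10⁻⁴ × 0.12 = 0.0061488 m
B total: 0.0109848 m
Difference: 0.338448 − 0.0109848 = 0.3274632 m

0.33 m larger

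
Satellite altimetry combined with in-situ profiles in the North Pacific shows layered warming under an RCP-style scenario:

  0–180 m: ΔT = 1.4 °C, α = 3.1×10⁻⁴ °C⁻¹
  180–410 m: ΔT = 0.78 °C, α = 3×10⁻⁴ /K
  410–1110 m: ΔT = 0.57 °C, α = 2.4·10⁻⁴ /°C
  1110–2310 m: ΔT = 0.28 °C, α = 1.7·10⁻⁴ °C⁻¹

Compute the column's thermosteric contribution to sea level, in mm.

285 mm

3.1×10⁻⁴ × 1.4 × 180 = 0.07812 m
180–410 m: 230 × 3×10⁻⁴ × 0.78 = 0.05382 m
410–1110 m: 0.57 × 2.4×10⁻⁴ × 700 = 0.09576 m
Layer 4: 1.7×10⁻⁴ × 0.28 × 1200 = 0.05712 m
Δh = 0.07812 + 0.05382 + 0.09576 + 0.05712 = 0.28482 m ≈ 285 mm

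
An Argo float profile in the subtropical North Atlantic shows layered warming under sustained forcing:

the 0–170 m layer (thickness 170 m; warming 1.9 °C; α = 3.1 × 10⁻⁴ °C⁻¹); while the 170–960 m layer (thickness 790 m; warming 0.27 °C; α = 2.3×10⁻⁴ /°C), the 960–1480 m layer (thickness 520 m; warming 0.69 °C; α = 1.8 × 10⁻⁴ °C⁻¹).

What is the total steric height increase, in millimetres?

Δh = 210 mm

170 × 3.1×10⁻⁴ × 1.9 = 0.10013 m
790 × 2.3×10⁻⁴ × 0.27 = 0.049059 m
Layer 3: 0.69 × 520 × 1.8×10⁻⁴ = 0.064584 m
Δh = 0.10013 + 0.049059 + 0.064584 = 0.213773 m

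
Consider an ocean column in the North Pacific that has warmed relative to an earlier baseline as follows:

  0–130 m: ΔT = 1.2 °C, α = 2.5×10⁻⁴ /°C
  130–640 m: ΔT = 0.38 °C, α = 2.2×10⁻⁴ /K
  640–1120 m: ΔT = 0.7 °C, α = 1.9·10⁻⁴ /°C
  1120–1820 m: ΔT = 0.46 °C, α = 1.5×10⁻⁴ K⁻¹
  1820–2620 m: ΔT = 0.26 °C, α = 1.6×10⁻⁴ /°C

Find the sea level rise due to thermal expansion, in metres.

about 0.227 m

Layer 1: 130 × 2.5×10⁻⁴ × 1.2 = 0.03900 m
Layer 2: 0.38 × 2.2×10⁻⁴ × 510 = 0.042636 m
1.9×10⁻⁴ × 0.7 × 480 = 0.06384 m
1120–1820 m: 0.46 × 700 × 1.5×10⁻⁴ = 0.04830 m
800 × 1.6×10⁻⁴ × 0.26 = 0.03328 m
Δh = 0.03900 + 0.042636 + 0.06384 + 0.04830 + 0.03328 = 0.227056 m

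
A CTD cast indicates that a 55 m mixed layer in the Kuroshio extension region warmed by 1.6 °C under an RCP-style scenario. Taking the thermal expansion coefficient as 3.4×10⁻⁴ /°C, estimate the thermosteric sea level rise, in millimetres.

30 mm

Δh = αΔT·H = 3.4×10⁻⁴ × 1.6 × 55 = 0.02992 m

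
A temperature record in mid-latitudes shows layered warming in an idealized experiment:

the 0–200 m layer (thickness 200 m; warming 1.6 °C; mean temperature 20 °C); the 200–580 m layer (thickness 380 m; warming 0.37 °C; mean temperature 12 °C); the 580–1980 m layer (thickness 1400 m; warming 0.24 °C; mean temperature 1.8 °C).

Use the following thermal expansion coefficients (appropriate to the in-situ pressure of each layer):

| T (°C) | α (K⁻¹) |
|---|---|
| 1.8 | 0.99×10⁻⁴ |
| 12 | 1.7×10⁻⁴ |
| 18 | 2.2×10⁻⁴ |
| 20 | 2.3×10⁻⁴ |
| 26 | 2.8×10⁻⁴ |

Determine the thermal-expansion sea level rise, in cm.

13 cm of thermosteric rise

Layer 1 at 20 °C → α = 2.3×10⁻⁴ K⁻¹
Layer 2 at 12 °C → α = 1.7×10⁻⁴ K⁻¹
Layer 3 at 1.8 °C → α = 0.99×10⁻⁴ K⁻¹
2.3×10⁻⁴ × 200 × 1.6 = 0.07360 m
380 × 1.7×10⁻⁴ × 0.37 = 0.023902 m
Layer 3: 0.24 × 1400 × 0.99×10⁻⁴ = 0.033264 m
Δh = 0.07360 + 0.023902 + 0.033264 = 0.130766 m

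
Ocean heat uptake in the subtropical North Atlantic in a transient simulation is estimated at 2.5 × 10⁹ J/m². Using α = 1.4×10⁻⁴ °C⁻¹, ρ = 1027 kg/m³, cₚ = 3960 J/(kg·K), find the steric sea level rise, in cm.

Δh = αQ/(ρcₚ) = 1.4×10⁻⁴ × 2.5×10⁹ / (1027 × 3960) ≈ 0.08606 m

Δh ≈ 8.61 cm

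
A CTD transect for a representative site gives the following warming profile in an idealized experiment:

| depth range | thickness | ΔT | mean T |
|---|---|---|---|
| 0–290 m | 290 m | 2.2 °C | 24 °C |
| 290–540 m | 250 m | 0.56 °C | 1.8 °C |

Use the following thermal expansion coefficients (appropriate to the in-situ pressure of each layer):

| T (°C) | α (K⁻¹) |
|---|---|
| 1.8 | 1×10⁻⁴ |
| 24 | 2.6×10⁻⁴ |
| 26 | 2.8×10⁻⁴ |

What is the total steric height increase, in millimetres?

Layer 1 at 24 °C → α = 2.6×10⁻⁴ K⁻¹
Layer 2 at 1.8 °C → α = 1×10⁻⁴ K⁻¹
Layer 1: 2.2 × 2.6×10⁻⁴ × 290 = 0.16588 m
290–540 m: 1×10⁻⁴ × 250 × 0.56 = 0.01400 m
Δh = 0.16588 + 0.01400 = 0.17988 m ≈ 180 mm

about 180 mm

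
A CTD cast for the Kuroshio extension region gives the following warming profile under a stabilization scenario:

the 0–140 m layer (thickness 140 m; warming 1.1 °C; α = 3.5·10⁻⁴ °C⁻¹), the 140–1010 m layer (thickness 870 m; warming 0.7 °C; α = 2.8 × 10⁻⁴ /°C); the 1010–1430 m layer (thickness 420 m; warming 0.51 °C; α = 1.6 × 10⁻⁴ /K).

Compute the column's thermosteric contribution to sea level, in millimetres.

Δh ≈ 259 mm

0–140 m: 3.5×10⁻⁴ × 140 × 1.1 = 0.05390 m
0.7 × 870 × 2.8×10⁻⁴ = 0.17052 m
1010–1430 m: 420 × 0.51 × 1.6×10⁻⁴ = 0.034272 m
Δh = 0.05390 + 0.17052 + 0.034272 = 0.258692 m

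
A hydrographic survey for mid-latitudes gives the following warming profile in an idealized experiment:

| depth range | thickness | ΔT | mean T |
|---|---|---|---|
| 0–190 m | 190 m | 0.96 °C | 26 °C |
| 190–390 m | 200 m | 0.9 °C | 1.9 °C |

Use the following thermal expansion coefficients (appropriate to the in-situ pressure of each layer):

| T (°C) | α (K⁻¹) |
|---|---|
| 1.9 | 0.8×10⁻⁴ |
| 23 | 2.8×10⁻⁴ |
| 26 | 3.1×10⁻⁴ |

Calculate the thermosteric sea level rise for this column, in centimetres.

Layer 1 at 26 °C → α = 3.1×10⁻⁴ K⁻¹
Layer 2 at 1.9 °C → α = 0.8×10⁻⁴ K⁻¹
Layer 1: 0.96 × 190 × 3.1×10⁻⁴ = 0.056544 m
Layer 2: 200 × 0.8×10⁻⁴ × 0.9 = 0.01440 m
Δh = 0.056544 + 0.01440 = 0.070944 m

7.09 cm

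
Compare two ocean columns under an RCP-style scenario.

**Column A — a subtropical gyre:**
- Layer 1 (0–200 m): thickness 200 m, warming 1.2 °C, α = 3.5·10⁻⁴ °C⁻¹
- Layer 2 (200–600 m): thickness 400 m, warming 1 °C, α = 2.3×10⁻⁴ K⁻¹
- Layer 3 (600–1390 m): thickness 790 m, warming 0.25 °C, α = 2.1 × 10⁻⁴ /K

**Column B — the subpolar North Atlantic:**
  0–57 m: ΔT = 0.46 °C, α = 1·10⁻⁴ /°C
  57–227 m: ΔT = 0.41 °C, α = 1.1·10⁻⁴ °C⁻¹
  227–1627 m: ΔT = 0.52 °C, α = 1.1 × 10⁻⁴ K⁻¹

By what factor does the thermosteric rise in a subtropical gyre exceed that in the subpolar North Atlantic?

a factor of 2.4

A 0–200 m: 3.5×10⁻⁴ × 200 × 1.2 = 0.08400 m
A 200–600 m: 1 × 2.3×10⁻⁴ × 400 = 0.09200 m
A 600–1390 m: 790 × 2.1×10⁻⁴ × 0.25 = 0.041475 m
A total: 0.217475 m
B Layer 1: 1×10⁻⁴ × 57 × 0.46 = 0.002622 m
B 57–227 m: 1.1×10⁻⁴ × 0.41 × 170 = 0.007667 m
B 0.52 × 1.1×10⁻⁴ × 1400 = 0.08008 m
B total: 0.090369 m
Ratio: 0.217475 / 0.090369 ≈ 2.407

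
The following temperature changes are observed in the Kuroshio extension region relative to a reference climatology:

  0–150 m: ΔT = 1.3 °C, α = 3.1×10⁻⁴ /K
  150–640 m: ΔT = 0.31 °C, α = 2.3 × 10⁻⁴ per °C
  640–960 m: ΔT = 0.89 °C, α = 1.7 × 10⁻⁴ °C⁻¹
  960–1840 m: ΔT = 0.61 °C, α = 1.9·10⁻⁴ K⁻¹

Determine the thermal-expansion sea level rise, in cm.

150 × 1.3 × 3.1×10⁻⁴ = 0.06045 m
2.3×10⁻⁴ × 0.31 × 490 = 0.034937 m
0.89 × 320 × 1.7×10⁻⁴ = 0.048416 m
880 × 1.9×10⁻⁴ × 0.61 = 0.101992 m
Δh = 0.06045 + 0.034937 + 0.048416 + 0.101992 = 0.245795 m

24.6 cm of thermosteric rise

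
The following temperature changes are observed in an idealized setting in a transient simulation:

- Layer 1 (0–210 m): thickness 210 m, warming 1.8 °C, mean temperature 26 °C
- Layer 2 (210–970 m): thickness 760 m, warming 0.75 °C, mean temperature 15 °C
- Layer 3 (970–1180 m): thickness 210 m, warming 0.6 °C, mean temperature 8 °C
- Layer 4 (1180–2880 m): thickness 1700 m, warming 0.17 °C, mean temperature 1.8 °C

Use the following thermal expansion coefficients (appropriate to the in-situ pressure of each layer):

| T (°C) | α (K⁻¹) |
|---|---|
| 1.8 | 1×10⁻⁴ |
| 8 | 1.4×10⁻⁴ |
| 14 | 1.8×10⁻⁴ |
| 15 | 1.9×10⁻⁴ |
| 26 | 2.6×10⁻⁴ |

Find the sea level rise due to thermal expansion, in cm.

25 cm

Layer 1 at 26 °C → α = 2.6×10⁻⁴ K⁻¹
Layer 2 at 15 °C → α = 1.9×10⁻⁴ K⁻¹
Layer 3 at 8 °C → α = 1.4×10⁻⁴ K⁻¹
Layer 4 at 1.8 °C → α = 1×10⁻⁴ K⁻¹
Layer 1: 2.6×10⁻⁴ × 210 × 1.8 = 0.09828 m
Layer 2: 1.9×10⁻⁴ × 0.75 × 760 = 0.10830 m
0.6 × 210 × 1.4×10⁻⁴ = 0.01764 m
1180–2880 m: 1×10⁻⁴ × 0.17 × 1700 = 0.02890 m
Δh = 0.09828 + 0.10830 + 0.01764 + 0.02890 = 0.25312 m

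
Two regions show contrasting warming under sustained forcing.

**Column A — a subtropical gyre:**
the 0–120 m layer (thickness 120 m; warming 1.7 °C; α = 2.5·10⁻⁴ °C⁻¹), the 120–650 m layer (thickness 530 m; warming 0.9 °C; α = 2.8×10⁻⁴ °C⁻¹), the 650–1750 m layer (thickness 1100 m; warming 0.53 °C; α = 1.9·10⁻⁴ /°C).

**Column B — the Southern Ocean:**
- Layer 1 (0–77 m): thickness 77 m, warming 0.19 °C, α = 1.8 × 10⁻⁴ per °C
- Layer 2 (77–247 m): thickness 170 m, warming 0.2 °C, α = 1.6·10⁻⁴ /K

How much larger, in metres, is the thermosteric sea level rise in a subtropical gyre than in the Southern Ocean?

0.287 m

A 0–120 m: 2.5×10⁻⁴ × 120 × 1.7 = 0.05100 m
A 120–650 m: 2.8×10⁻⁴ × 530 × 0.9 = 0.13356 m
A 0.53 × 1.9×10⁻⁴ × 1100 = 0.11077 m
A total: 0.29533 m
B 1.8×10⁻⁴ × 0.19 × 77 = 0.0026334 m
B 170 × 0.2 × 1.6×10⁻⁴ = 0.00544 m
B total: 0.0080734 m
Difference: 0.29533 − 0.0080734 = 0.2872566 m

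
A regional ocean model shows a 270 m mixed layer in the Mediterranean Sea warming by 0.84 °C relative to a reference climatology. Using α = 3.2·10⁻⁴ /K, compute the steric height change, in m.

Δh = αΔT·H = 3.2×10⁻⁴ × 0.84 × 270 = 0.072576 m

about 0.0726 m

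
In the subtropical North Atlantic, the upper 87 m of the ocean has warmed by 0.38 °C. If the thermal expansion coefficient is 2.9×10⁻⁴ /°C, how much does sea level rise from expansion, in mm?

Δh = αΔT·H = 2.9×10⁻⁴ × 0.38 × 87 = 0.0095874 m

9.6 mm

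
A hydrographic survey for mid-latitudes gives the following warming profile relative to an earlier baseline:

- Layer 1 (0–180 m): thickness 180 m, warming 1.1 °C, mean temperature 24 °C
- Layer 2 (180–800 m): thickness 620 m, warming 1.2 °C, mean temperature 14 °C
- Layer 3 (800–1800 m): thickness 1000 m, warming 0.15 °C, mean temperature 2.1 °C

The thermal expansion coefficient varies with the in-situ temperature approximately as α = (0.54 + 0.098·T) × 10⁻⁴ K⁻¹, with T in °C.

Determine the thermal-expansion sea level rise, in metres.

Layer 1: α = (0.54 + 0.098×24)×10⁻⁴ = 2.892×10⁻⁴ K⁻¹
Layer 2: α = (0.54 + 0.098×14)×10⁻⁴ = 1.912×10⁻⁴ K⁻¹
Layer 3: α = (0.54 + 0.098×2.1)×10⁻⁴ = 0.7458×10⁻⁴ K⁻¹
0–180 m: 2.892×10⁻⁴ × 180 × 1.1 = 0.0572616 m
180–800 m: 1.2 × 1.912×10⁻⁴ × 620 = 0.1422528 m
800–1800 m: 0.15 × 1000 × 0.7458×10⁻⁴ = 0.011187 m
Δh = 0.0572616 + 0.1422528 + 0.011187 = 0.2107014 m ≈ 0.21 m

Δh ≈ 0.21 m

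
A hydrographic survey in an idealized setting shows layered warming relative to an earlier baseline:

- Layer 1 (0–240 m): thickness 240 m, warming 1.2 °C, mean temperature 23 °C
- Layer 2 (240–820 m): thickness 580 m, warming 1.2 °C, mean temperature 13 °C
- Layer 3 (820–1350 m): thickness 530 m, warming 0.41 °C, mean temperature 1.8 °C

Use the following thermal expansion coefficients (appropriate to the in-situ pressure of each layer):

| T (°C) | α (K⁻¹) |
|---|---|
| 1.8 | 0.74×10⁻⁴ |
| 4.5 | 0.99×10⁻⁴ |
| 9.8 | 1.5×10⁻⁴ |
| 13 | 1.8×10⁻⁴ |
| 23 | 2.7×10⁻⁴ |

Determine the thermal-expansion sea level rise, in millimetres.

Δh ≈ 219 mm

Layer 1 at 23 °C → α = 2.7×10⁻⁴ K⁻¹
Layer 2 at 13 °C → α = 1.8×10⁻⁴ K⁻¹
Layer 3 at 1.8 °C → α = 0.74×10⁻⁴ K⁻¹
0–240 m: 2.7×10⁻⁴ × 1.2 × 240 = 0.07776 m
1.8×10⁻⁴ × 580 × 1.2 = 0.12528 m
Layer 3: 530 × 0.41 × 0.74×10⁻⁴ = 0.0160802 m
Δh = 0.07776 + 0.12528 + 0.0160802 = 0.2191202 m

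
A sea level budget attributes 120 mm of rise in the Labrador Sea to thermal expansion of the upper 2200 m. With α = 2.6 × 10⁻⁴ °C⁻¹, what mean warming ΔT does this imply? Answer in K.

0.210 K

ΔT = Δh/(αH) = 0.12 / (2.6×10⁻⁴ × 2200) ≈ 0.2098 K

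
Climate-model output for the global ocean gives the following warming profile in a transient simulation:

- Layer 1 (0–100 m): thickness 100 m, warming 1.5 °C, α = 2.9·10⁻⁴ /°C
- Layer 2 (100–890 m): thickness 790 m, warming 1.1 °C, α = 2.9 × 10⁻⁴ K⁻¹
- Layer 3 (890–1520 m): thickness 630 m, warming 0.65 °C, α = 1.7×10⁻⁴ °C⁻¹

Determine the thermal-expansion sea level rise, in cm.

Layer 1: 100 × 2.9×10⁻⁴ × 1.5 = 0.04350 m
790 × 1.1 × 2.9×10⁻⁴ = 0.25201 m
890–1520 m: 630 × 1.7×10⁻⁴ × 0.65 = 0.069615 m
Δh = 0.04350 + 0.25201 + 0.069615 = 0.365125 m ≈ 36.5 cm

Δh ≈ 36.5 cm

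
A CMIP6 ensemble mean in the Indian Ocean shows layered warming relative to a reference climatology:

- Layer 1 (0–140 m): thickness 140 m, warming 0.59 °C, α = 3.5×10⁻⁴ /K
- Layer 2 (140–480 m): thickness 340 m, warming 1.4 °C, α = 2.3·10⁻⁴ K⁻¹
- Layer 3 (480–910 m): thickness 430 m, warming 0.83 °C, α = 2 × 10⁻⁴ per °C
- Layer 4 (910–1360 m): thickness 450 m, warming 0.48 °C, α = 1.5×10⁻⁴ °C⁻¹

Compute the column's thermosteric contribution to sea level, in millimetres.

242 mm

0–140 m: 0.59 × 3.5×10⁻⁴ × 140 = 0.02891 m
2.3×10⁻⁴ × 1.4 × 340 = 0.10948 m
Layer 3: 2×10⁻⁴ × 0.83 × 430 = 0.07138 m
910–1360 m: 450 × 1.5×10⁻⁴ × 0.48 = 0.03240 m
Δh = 0.02891 + 0.10948 + 0.07138 + 0.03240 = 0.24217 m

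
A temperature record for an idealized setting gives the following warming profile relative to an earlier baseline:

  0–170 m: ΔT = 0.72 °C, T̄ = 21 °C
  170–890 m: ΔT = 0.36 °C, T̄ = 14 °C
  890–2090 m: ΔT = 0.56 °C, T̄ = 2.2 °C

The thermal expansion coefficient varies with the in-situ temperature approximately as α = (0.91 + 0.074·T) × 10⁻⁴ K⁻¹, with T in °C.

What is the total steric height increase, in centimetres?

Δh ≈ 15.3 cm

Layer 1: α = (0.91 + 0.074×21)×10⁻⁴ = 2.464×10⁻⁴ K⁻¹
Layer 2: α = (0.91 + 0.074×14)×10⁻⁴ = 1.946×10⁻⁴ K⁻¹
Layer 3: α = (0.91 + 0.074×2.2)×10⁻⁴ = 1.0728×10⁻⁴ K⁻¹
0–170 m: 170 × 0.72 × 2.464×10⁻⁴ = 0.03015936 m
0.36 × 720 × 1.946×10⁻⁴ = 0.05044032 m
1.0728×10⁻⁴ × 1200 × 0.56 = 0.07209216 m
Δh = 0.03015936 + 0.05044032 + 0.07209216 = 0.15269184 m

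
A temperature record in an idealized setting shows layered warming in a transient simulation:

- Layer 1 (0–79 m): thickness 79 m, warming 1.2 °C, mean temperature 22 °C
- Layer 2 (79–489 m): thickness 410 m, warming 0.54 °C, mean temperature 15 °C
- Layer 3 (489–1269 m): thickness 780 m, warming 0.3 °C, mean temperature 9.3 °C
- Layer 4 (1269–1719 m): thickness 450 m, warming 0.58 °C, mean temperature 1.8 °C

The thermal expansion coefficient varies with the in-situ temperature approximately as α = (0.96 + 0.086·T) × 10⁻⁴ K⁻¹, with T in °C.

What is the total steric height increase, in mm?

Δh ≈ 147 mm

Layer 1: α = (0.96 + 0.086×22)×10⁻⁴ = 2.852×10⁻⁴ K⁻¹
Layer 2: α = (0.96 + 0.086×15)×10⁻⁴ = 2.25×10⁻⁴ K⁻¹
Layer 3: α = (0.96 + 0.086×9.3)×10⁻⁴ = 1.7598×10⁻⁴ K⁻¹
Layer 4: α = (0.96 + 0.086×1.8)×10⁻⁴ = 1.1148×10⁻⁴ K⁻¹
0–79 m: 2.852×10⁻⁴ × 79 × 1.2 = 0.02703696 m
410 × 2.25×10⁻⁴ × 0.54 = 0.049815 m
1.7598×10⁻⁴ × 780 × 0.3 = 0.04117932 m
1.1148×10⁻⁴ × 450 × 0.58 = 0.02909628 m
Δh = 0.02703696 + 0.049815 + 0.04117932 + 0.02909628 = 0.14712756 m ≈ 147 mm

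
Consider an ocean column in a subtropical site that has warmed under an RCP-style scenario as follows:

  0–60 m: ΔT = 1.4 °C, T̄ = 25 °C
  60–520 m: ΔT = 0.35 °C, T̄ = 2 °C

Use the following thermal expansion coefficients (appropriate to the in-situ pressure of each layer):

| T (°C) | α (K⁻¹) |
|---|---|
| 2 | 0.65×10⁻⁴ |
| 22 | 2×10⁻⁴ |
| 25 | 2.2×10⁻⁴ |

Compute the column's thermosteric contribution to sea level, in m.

Layer 1 at 25 °C → α = 2.2×10⁻⁴ K⁻¹
Layer 2 at 2 °C → α = 0.65×10⁻⁴ K⁻¹
0–60 m: 2.2×10⁻⁴ × 1.4 × 60 = 0.01848 m
0.65×10⁻⁴ × 0.35 × 460 = 0.010465 m
Δh = 0.01848 + 0.010465 = 0.028945 m

Δh ≈ 0.029 m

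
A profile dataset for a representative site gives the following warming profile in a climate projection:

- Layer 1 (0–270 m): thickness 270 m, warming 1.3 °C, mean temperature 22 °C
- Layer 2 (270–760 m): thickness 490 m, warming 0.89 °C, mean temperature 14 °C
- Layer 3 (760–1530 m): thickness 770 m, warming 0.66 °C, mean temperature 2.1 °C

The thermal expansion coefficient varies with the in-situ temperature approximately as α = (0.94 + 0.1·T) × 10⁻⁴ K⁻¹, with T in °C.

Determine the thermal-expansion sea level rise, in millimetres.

Layer 1: α = (0.94 + 0.1×22)×10⁻⁴ = 3.14×10⁻⁴ K⁻¹
Layer 2: α = (0.94 + 0.1×14)×10⁻⁴ = 2.34×10⁻⁴ K⁻¹
Layer 3: α = (0.94 + 0.1×2.1)×10⁻⁴ = 1.15×10⁻⁴ K⁻¹
0–270 m: 270 × 1.3 × 3.14×10⁻⁴ = 0.110214 m
490 × 0.89 × 2.34×10⁻⁴ = 0.1020474 m
0.66 × 770 × 1.15×10⁻⁴ = 0.058443 m
Δh = 0.110214 + 0.1020474 + 0.058443 = 0.2707044 m

Δh = 270 mm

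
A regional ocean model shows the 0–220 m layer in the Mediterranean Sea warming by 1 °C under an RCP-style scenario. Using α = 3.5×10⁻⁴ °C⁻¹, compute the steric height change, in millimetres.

Δh = αΔT·H = 3.5×10⁻⁴ × 1 × 220 = 0.07700 m

77 mm of thermosteric rise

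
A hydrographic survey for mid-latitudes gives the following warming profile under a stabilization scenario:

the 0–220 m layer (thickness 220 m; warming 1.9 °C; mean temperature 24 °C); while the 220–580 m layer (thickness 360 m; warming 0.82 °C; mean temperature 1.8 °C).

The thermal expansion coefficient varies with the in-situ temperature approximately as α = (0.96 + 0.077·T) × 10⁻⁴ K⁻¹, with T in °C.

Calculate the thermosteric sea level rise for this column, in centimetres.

Layer 1: α = (0.96 + 0.077×24)×10⁻⁴ = 2.808×10⁻⁴ K⁻¹
Layer 2: α = (0.96 + 0.077×1.8)×10⁻⁴ = 1.0986×10⁻⁴ K⁻¹
0–220 m: 220 × 1.9 × 2.808×10⁻⁴ = 0.1173744 m
220–580 m: 360 × 1.0986×10⁻⁴ × 0.82 = 0.032430672 m
Δh = 0.1173744 + 0.032430672 = 0.149805072 m

15 cm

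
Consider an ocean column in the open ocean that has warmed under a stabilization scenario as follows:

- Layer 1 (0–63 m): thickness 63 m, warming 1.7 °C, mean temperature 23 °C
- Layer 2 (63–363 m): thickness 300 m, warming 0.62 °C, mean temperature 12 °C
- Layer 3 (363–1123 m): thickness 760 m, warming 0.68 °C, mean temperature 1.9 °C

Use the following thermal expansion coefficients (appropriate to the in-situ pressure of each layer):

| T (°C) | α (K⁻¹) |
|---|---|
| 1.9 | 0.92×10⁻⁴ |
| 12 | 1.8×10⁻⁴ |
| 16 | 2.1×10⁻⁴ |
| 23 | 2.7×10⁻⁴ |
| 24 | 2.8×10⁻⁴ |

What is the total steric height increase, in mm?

Layer 1 at 23 °C → α = 2.7×10⁻⁴ K⁻¹
Layer 2 at 12 °C → α = 1.8×10⁻⁴ K⁻¹
Layer 3 at 1.9 °C → α = 0.92×10⁻⁴ K⁻¹
2.7×10⁻⁴ × 63 × 1.7 = 0.028917 m
1.8×10⁻⁴ × 300 × 0.62 = 0.03348 m
760 × 0.68 × 0.92×10⁻⁴ = 0.0475456 m
Δh = 0.028917 + 0.03348 + 0.0475456 = 0.1099426 m

Δh ≈ 110 mm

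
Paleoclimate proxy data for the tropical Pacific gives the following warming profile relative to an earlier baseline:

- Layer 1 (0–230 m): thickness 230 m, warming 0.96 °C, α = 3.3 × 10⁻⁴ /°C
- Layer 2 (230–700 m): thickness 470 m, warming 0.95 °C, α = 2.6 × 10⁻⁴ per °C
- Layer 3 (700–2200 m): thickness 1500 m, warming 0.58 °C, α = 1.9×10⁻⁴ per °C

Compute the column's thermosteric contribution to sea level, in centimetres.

Δh = 35.4 cm

3.3×10⁻⁴ × 0.96 × 230 = 0.072864 m
Layer 2: 470 × 2.6×10⁻⁴ × 0.95 = 0.11609 m
Layer 3: 1500 × 1.9×10⁻⁴ × 0.58 = 0.16530 m
Δh = 0.072864 + 0.11609 + 0.16530 = 0.354254 m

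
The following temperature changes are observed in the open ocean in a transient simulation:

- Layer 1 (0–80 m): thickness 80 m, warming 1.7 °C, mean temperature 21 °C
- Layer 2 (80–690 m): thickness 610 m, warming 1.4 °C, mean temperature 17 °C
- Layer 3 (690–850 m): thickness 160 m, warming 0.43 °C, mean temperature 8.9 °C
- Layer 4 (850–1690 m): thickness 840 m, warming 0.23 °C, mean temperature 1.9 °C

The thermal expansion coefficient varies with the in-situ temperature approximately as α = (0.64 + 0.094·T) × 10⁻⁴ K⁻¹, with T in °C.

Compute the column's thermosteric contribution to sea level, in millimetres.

Layer 1: α = (0.64 + 0.094×21)×10⁻⁴ = 2.614×10⁻⁴ K⁻¹
Layer 2: α = (0.64 + 0.094×17)×10⁻⁴ = 2.238×10⁻⁴ K⁻¹
Layer 3: α = (0.64 + 0.094×8.9)×10⁻⁴ = 1.4766×10⁻⁴ K⁻¹
Layer 4: α = (0.64 + 0.094×1.9)×10⁻⁴ = 0.8186×10⁻⁴ K⁻¹
2.614×10⁻⁴ × 80 × 1.7 = 0.0355504 m
Layer 2: 610 × 2.238×10⁻⁴ × 1.4 = 0.1911252 m
1.4766×10⁻⁴ × 0.43 × 160 = 0.010159008 m
0.23 × 840 × 0.8186×10⁻⁴ = 0.015815352 m
Δh = 0.0355504 + 0.1911252 + 0.010159008 + 0.015815352 = 0.25264996 m

about 253 mm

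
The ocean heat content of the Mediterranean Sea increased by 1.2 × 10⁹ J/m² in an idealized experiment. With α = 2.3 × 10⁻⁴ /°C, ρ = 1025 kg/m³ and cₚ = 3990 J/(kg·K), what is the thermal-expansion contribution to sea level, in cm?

Δh = αQ/(ρcₚ) = 2.3×10⁻⁴ × 1.2×10⁹ / (1025 × 3990) ≈ 0.067486 m

6.75 cm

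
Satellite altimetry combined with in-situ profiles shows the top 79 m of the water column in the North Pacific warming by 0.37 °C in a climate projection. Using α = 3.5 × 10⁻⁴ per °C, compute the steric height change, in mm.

Δh = αΔT·H = 3.5×10⁻⁴ × 0.37 × 79 = 0.0102305 m

Δh ≈ 10 mm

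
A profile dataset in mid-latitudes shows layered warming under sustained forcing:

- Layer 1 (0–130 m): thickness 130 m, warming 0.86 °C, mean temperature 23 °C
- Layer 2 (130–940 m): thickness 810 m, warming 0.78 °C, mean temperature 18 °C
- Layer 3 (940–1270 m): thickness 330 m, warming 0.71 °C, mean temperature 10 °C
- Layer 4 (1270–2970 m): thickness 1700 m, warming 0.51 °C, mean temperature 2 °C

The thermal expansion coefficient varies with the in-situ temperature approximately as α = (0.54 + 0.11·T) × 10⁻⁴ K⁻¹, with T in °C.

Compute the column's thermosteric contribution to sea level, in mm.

Layer 1: α = (0.54 + 0.11×23)×10⁻⁴ = 3.07×10⁻⁴ K⁻¹
Layer 2: α = (0.54 + 0.11×18)×10⁻⁴ = 2.52×10⁻⁴ K⁻¹
Layer 3: α = (0.54 + 0.11×10)×10⁻⁴ = 1.64×10⁻⁴ K⁻¹
Layer 4: α = (0.54 + 0.11×2)×10⁻⁴ = 0.76×10⁻⁴ K⁻¹
0–130 m: 0.86 × 130 × 3.07×10⁻⁴ = 0.0343226 m
130–940 m: 810 × 0.78 × 2.52×10⁻⁴ = 0.1592136 m
330 × 1.64×10⁻⁴ × 0.71 = 0.0384252 m
1700 × 0.51 × 0.76×10⁻⁴ = 0.065892 m
Δh = 0.0343226 + 0.1592136 + 0.0384252 + 0.065892 = 0.2978534 m ≈ 298 mm

Δh ≈ 298 mm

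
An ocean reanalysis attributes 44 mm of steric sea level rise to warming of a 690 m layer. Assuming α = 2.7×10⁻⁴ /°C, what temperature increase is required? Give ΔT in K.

ΔT = Δh/(αH) = 0.044 / (2.7×10⁻⁴ × 690) ≈ 0.2362 K

0.24 K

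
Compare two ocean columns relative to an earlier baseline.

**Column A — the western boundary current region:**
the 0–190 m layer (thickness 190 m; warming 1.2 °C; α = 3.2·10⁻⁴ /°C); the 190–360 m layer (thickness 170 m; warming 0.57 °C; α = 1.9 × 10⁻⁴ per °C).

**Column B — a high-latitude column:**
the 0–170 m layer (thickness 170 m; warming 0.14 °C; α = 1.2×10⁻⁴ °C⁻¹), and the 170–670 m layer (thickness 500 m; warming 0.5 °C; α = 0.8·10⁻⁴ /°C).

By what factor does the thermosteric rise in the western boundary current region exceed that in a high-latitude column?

A 3.2×10⁻⁴ × 190 × 1.2 = 0.07296 m
A 1.9×10⁻⁴ × 170 × 0.57 = 0.018411 m
A total: 0.091371 m
B 0–170 m: 170 × 1.2×10⁻⁴ × 0.14 = 0.002856 m
B Layer 2: 0.8×10⁻⁴ × 0.5 × 500 = 0.02000 m
B total: 0.022856 m
Ratio: 0.091371 / 0.022856 ≈ 3.998

4.0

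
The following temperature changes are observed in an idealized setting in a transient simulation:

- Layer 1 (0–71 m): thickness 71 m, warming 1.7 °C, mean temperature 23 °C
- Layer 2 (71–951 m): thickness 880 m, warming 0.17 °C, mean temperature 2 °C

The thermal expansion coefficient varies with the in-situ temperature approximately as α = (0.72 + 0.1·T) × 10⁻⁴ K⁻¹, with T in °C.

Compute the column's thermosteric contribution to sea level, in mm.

Δh ≈ 50.2 mm

Layer 1: α = (0.72 + 0.1×23)×10⁻⁴ = 3.02×10⁻⁴ K⁻¹
Layer 2: α = (0.72 + 0.1×2)×10⁻⁴ = 0.92×10⁻⁴ K⁻¹
Layer 1: 3.02×10⁻⁴ × 71 × 1.7 = 0.0364514 m
71–951 m: 0.92×10⁻⁴ × 880 × 0.17 = 0.0137632 m
Δh = 0.0364514 + 0.0137632 = 0.0502146 m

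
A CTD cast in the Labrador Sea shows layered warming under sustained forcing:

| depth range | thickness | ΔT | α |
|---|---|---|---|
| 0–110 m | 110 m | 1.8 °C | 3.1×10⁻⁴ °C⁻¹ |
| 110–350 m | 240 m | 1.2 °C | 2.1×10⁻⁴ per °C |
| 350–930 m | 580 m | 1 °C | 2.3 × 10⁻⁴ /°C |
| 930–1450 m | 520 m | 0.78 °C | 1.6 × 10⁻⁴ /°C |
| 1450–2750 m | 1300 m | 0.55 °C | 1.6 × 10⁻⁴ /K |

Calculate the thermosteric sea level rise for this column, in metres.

0.435 m of thermosteric rise

1.8 × 110 × 3.1×10⁻⁴ = 0.06138 m
110–350 m: 240 × 2.1×10⁻⁴ × 1.2 = 0.06048 m
2.3×10⁻⁴ × 580 × 1 = 0.13340 m
0.78 × 520 × 1.6×10⁻⁴ = 0.064896 m
1.6×10⁻⁴ × 0.55 × 1300 = 0.11440 m
Δh = 0.06138 + 0.06048 + 0.13340 + 0.064896 + 0.11440 = 0.434556 m ≈ 0.435 m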